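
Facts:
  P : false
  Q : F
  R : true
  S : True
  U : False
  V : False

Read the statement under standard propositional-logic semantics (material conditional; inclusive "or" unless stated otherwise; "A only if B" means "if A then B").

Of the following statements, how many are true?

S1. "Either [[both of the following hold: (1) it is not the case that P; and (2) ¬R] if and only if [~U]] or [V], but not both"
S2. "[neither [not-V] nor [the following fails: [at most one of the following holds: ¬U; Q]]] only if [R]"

1

S1: Formalization: ((¬P ∧ ¬R) ↔ ¬U) ⊕ V

¬P = ¬F = T
¬R = ¬T = F
¬P ∧ ¬R = T ∧ F = F
¬U = ¬F = T
(¬P ∧ ¬R) ↔ ¬U = F ↔ T = F
((¬P ∧ ¬R) ↔ ¬U) ⊕ V = F ⊕ F = F
Hence S1 is false.

S2: This is (¬V ↓ ¬(¬U ↑ Q)) → R.

¬V = ¬F = T
¬U = ¬F = T
¬U ↑ Q = T ↑ F = T
¬(¬U ↑ Q) = ¬T = F
¬V ↓ ¬(¬U ↑ Q) = T ↓ F = F
(¬V ↓ ¬(¬U ↑ Q)) → R = F → T = T
Thus S2 is true.

1 of the 2 statements is true.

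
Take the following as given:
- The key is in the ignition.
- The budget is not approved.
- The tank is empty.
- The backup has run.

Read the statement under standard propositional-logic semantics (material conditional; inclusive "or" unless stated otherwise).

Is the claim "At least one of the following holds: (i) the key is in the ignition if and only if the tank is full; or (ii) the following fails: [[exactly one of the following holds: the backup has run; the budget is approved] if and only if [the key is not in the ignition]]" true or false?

True

Let G = "the key is in the ignition" (T), W = "the tank is full" (F), M = "the backup has run" (T), H = "the budget is approved" (F).
Formalization: (G ↔ W) ∨ ¬((M ⊕ H) ↔ ¬G)

G ↔ W = T ↔ F = F
M ⊕ H = T ⊕ F = T
¬G = ¬T = F
(M ⊕ H) ↔ ¬G = T ↔ F = F
¬((M ⊕ H) ↔ ¬G) = ¬F = T
(G ↔ W) ∨ ¬((M ⊕ H) ↔ ¬G) = F ∨ T = T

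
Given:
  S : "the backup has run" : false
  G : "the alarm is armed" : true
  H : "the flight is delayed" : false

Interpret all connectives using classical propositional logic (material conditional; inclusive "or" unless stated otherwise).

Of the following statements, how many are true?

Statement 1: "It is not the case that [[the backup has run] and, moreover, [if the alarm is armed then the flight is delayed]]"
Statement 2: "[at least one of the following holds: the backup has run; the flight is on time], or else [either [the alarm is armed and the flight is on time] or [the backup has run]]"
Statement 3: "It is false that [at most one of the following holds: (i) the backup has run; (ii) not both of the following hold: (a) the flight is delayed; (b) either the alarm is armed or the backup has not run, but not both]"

2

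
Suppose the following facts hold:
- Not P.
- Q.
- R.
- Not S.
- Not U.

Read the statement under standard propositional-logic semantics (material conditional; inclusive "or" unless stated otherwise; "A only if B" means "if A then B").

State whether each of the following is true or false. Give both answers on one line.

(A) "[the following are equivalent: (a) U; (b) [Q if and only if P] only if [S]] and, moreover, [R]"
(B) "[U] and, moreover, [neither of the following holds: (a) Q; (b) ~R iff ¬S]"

(A): Parsed as (U ↔ ((Q ↔ P) → S)) ∧ R

Q ↔ P = T ↔ F = F
(Q ↔ P) → S = F → F = T
U ↔ ((Q ↔ P) → S) = F ↔ T = F
(U ↔ ((Q ↔ P) → S)) ∧ R = F ∧ T = F
So (A) is false.

(B): Parsed as U ∧ (Q ↓ (¬R ↔ ¬S))

¬R = ¬T = F
¬S = ¬F = T
¬R ↔ ¬S = F ↔ T = F
Q ↓ (¬R ↔ ¬S) = T ↓ F = F
U ∧ (Q ↓ (¬R ↔ ¬S)) = F ∧ F = F
So (B) is false.

(A) False / (B) False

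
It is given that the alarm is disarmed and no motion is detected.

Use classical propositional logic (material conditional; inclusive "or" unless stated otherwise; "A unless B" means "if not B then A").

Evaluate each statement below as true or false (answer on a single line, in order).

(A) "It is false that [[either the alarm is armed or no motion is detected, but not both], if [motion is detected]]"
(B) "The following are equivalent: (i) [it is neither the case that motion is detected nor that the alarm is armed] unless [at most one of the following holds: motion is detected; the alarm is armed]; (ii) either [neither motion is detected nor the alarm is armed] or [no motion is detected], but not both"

(A) false; (B) false

Let K = "motion is detected" (F), U = "the alarm is armed" (F).

(A): This is ¬(K → (U ⊕ ¬K)).

¬K = ¬F = T
U ⊕ ¬K = F ⊕ T = T
K → (U ⊕ ¬K) = F → T = T
¬(K → (U ⊕ ¬K)) = ¬T = F
So (A) is false.

(B): Formalization: ((K ↓ U) ∨ (K ↑ U)) ↔ ((K ↓ U) ⊕ ¬K)

K ↓ U = F ↓ F = T
K ↑ U = F ↑ F = T
(K ↓ U) ∨ (K ↑ U) = T ∨ T = T
K ↓ U = F ↓ F = T
¬K = ¬F = T
(K ↓ U) ⊕ ¬K = T ⊕ T = F
((K ↓ U) ∨ (K ↑ U)) ↔ ((K ↓ U) ⊕ ¬K) = T ↔ F = F
Hence (B) is false.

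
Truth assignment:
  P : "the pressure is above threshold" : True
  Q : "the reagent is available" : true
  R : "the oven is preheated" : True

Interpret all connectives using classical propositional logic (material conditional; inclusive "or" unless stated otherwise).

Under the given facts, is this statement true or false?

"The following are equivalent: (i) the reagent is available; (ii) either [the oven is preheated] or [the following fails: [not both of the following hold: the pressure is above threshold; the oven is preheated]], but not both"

False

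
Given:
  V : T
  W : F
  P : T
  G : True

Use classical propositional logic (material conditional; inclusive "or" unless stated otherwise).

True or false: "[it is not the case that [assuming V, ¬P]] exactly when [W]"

Values: V=True, P=True, W=False.
Parsed as not (V -> not P) iff W

not P = not True = False
V -> not P = True -> False = False
not (V -> not P) = not False = True
not (V -> not P) iff W = True iff False = False

False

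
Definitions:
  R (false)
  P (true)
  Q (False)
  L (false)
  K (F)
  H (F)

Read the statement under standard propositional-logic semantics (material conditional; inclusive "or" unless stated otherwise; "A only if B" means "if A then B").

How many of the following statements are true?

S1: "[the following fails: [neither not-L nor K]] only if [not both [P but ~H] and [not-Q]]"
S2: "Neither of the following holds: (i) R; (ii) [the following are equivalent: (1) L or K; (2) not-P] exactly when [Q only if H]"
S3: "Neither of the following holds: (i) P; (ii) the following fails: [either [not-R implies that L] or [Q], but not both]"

0

S1: Parsed as not (not L nor K) -> ((P and not H) nand not Q)

not L = not False = True
not L nor K = True nor False = False
not (not L nor K) = not False = True
not H = not False = True
P and not H = True and True = True
not Q = not False = True
(P and not H) nand not Q = True nand True = False
not (not L nor K) -> ((P and not H) nand not Q) = True -> False = False
Thus S1 is false.

S2: This is R nor (((L or K) iff not P) iff (Q -> H)).

L or K = False or False = False
not P = not True = False
(L or K) iff not P = False iff False = True
Q -> H = False -> False = True
((L or K) iff not P) iff (Q -> H) = True iff True = True
R nor (((L or K) iff not P) iff (Q -> H)) = False nor True = False
Thus S2 is false.

S3: Parsed as P nor not ((not R -> L) xor Q)

not R = not False = True
not R -> L = True -> False = False
(not R -> L) xor Q = False xor False = False
not ((not R -> L) xor Q) = not False = True
P nor not ((not R -> L) xor Q) = True nor True = False
Thus S3 is false.

0 of the 3 statements are true (none).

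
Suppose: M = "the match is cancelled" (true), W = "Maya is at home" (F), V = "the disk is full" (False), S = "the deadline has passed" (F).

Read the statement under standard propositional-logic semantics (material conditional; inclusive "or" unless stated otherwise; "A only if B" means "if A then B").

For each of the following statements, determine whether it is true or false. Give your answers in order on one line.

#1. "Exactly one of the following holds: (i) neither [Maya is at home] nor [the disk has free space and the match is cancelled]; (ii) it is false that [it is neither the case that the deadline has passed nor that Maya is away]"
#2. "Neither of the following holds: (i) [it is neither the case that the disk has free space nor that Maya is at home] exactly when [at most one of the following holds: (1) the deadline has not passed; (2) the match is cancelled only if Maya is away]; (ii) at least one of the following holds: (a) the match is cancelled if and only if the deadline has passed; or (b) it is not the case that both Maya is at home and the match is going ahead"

#1: Formalization: (W nor (~V & M)) xor ~(S nor ~W)

~V = ~F = T
~V & M = T & T = T
W nor (~V & M) = F nor T = F
~W = ~F = T
S nor ~W = F nor T = F
~(S nor ~W) = ~F = T
(W nor (~V & M)) xor ~(S nor ~W) = F xor T = T
Hence #1 is true.

#2: Parsed as ((~V nor W) <-> (~S nand (M -> ~W))) nor ((M <-> S) | (W nand ~M))

~V = ~F = T
~V nor W = T nor F = F
~S = ~F = T
~W = ~F = T
M -> ~W = T -> T = T
~S nand (M -> ~W) = T nand T = F
(~V nor W) <-> (~S nand (M -> ~W)) = F <-> F = T
M <-> S = T <-> F = F
~M = ~T = F
W nand ~M = F nand F = T
(M <-> S) | (W nand ~M) = F | T = T
((~V nor W) <-> (~S nand (M -> ~W))) nor ((M <-> S) | (W nand ~M)) = T nor T = F
So #2 is false.

#1 T, #2 F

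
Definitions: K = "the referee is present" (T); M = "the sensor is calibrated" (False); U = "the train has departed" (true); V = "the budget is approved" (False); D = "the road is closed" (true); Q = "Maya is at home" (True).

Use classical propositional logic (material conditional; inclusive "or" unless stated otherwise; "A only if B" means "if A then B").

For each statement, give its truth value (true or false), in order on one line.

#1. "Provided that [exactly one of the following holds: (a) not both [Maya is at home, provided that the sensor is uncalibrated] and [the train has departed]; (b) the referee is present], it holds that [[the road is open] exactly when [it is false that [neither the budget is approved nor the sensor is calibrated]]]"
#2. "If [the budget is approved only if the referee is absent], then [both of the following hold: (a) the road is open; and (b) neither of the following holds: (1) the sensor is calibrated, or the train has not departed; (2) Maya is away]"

#1 true, #2 false

#1: Parsed as (((~M -> Q) nand U) xor K) -> (~D <-> ~(V nor M))

~M = ~F = T
~M -> Q = T -> T = T
(~M -> Q) nand U = T nand T = F
((~M -> Q) nand U) xor K = F xor T = T
~D = ~T = F
V nor M = F nor F = T
~(V nor M) = ~T = F
~D <-> ~(V nor M) = F <-> F = T
(((~M -> Q) nand U) xor K) -> (~D <-> ~(V nor M)) = T -> T = T
Hence #1 is true.

#2: This is (V -> ~K) -> (~D & ((M | ~U) nor ~Q)).

~K = ~T = F
V -> ~K = F -> F = T
~D = ~T = F
~U = ~T = F
M | ~U = F | F = F
~Q = ~T = F
(M | ~U) nor ~Q = F nor F = T
~D & ((M | ~U) nor ~Q) = F & T = F
(V -> ~K) -> (~D & ((M | ~U) nor ~Q)) = T -> F = F
Hence #2 is false.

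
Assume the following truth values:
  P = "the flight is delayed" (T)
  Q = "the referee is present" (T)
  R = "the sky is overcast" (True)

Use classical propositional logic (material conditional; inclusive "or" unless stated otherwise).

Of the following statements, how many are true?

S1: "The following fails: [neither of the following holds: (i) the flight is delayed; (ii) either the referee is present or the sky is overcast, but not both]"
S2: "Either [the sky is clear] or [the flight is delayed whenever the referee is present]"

2

S1: This is ~(P nor (Q xor R)).

Q xor R = T xor T = F
P nor (Q xor R) = T nor F = F
~(P nor (Q xor R)) = ~F = T
Thus S1 is true.

S2: Parsed as ~R | (Q -> P)

~R = ~T = F
Q -> P = T -> T = T
~R | (Q -> P) = F | T = T
Thus S2 is true.

True statements: 2.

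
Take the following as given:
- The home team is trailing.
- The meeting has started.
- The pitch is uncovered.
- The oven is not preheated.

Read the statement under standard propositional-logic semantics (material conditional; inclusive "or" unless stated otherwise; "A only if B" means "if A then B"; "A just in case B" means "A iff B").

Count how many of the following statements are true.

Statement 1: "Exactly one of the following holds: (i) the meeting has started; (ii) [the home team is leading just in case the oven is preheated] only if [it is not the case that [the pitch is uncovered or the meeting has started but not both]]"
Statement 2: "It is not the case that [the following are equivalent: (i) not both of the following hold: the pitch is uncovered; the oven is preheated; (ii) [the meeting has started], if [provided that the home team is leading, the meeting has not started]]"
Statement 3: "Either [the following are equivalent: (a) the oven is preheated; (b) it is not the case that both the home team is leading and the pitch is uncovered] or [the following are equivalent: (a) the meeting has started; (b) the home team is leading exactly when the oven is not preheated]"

0

Let Q = "the meeting has started" (T), P = "the home team is leading" (F), S = "the oven is preheated" (F), R = "the pitch is covered" (F).

Statement 1: In symbols: Q ⊕ ((P ↔ S) → ¬(¬R ⊕ Q))

P ↔ S = F ↔ F = T
¬R = ¬F = T
¬R ⊕ Q = T ⊕ T = F
¬(¬R ⊕ Q) = ¬F = T
(P ↔ S) → ¬(¬R ⊕ Q) = T → T = T
Q ⊕ ((P ↔ S) → ¬(¬R ⊕ Q)) = T ⊕ T = F
Hence Statement 1 is false.

Statement 2: This is ¬((¬R ↑ S) ↔ ((P → ¬Q) → Q)).

¬R = ¬F = T
¬R ↑ S = T ↑ F = T
¬Q = ¬T = F
P → ¬Q = F → F = T
(P → ¬Q) → Q = T → T = T
(¬R ↑ S) ↔ ((P → ¬Q) → Q) = T ↔ T = T
¬((¬R ↑ S) ↔ ((P → ¬Q) → Q)) = ¬T = F
Thus Statement 2 is false.

Statement 3: Parsed as (S ↔ (P ↑ ¬R)) ∨ (Q ↔ (P ↔ ¬S))

¬R = ¬F = T
P ↑ ¬R = F ↑ T = T
S ↔ (P ↑ ¬R) = F ↔ T = F
¬S = ¬F = T
P ↔ ¬S = F ↔ T = F
Q ↔ (P ↔ ¬S) = T ↔ F = F
(S ↔ (P ↑ ¬R)) ∨ (Q ↔ (P ↔ ¬S)) = F ∨ F = F
Thus Statement 3 is false.

0 of the 3 statements are true (none).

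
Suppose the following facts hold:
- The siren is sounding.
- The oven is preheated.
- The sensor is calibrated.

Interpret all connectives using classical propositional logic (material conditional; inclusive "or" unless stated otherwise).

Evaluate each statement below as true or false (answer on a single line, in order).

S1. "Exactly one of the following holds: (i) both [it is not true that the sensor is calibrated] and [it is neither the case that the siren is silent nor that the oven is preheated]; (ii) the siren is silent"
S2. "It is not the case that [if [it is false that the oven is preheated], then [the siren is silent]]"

Let K = "the sensor is calibrated" (True), L = "the siren is sounding" (True), Q = "the oven is preheated" (True).

S1: Parsed as (not K and (not L nor Q)) xor not L

not K = not True = False
not L = not True = False
not L nor Q = False nor True = False
not K and (not L nor Q) = False and False = False
not L = not True = False
(not K and (not L nor Q)) xor not L = False xor False = False
Thus S1 is false.

S2: In symbols: not (not Q -> not L)

not Q = not True = False
not L = not True = False
not Q -> not L = False -> False = True
not (not Q -> not L) = not True = False
So S2 is false.

S1 F / S2 F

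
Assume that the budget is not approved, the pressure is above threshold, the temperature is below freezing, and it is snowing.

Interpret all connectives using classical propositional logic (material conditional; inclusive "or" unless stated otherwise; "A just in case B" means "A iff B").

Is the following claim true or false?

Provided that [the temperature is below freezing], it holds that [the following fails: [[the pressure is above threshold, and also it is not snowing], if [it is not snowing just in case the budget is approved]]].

Let R = "the temperature is below freezing" (T), S = "it is snowing" (T), P = "the budget is approved" (F), Q = "the pressure is above threshold" (T).
Parsed as R -> ~((~S <-> P) -> (Q & ~S))

~S = ~T = F
~S <-> P = F <-> F = T
~S = ~T = F
Q & ~S = T & F = F
(~S <-> P) -> (Q & ~S) = T -> F = F
~((~S <-> P) -> (Q & ~S)) = ~F = T
R -> ~((~S <-> P) -> (Q & ~S)) = T -> T = T

True.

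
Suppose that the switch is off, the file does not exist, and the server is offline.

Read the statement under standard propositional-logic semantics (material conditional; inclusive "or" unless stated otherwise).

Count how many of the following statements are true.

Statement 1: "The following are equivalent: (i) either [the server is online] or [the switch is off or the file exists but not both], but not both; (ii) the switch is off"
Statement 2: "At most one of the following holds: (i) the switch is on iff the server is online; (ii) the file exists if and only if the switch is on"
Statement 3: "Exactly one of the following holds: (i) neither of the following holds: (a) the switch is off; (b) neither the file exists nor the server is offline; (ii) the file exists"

1

Let R = "the server is online" (F), P = "the switch is on" (F), Q = "the file exists" (F).

Statement 1: Parsed as (R ⊕ (¬P ⊕ Q)) ↔ ¬P

¬P = ¬F = T
¬P ⊕ Q = T ⊕ F = T
R ⊕ (¬P ⊕ Q) = F ⊕ T = T
¬P = ¬F = T
(R ⊕ (¬P ⊕ Q)) ↔ ¬P = T ↔ T = T
Thus Statement 1 is true.

Statement 2: This is (P ↔ R) ↑ (Q ↔ P).

P ↔ R = F ↔ F = T
Q ↔ P = F ↔ F = T
(P ↔ R) ↑ (Q ↔ P) = T ↑ T = F
Thus Statement 2 is false.

Statement 3: This is (¬P ↓ (Q ↓ ¬R)) ⊕ Q.

¬P = ¬F = T
¬R = ¬F = T
Q ↓ ¬R = F ↓ T = F
¬P ↓ (Q ↓ ¬R) = T ↓ F = F
(¬P ↓ (Q ↓ ¬R)) ⊕ Q = F ⊕ F = F
Hence Statement 3 is false.

Count: 1.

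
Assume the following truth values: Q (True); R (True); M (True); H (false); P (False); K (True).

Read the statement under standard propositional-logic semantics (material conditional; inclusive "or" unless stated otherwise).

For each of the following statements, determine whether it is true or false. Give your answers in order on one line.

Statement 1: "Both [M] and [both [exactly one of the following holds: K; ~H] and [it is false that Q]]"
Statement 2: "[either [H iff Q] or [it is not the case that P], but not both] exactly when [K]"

Statement 1 false / Statement 2 true

Statement 1: This is M and ((K xor not H) and not Q).

not H = not False = True
K xor not H = True xor True = False
not Q = not True = False
(K xor not H) and not Q = False and False = False
M and ((K xor not H) and not Q) = True and False = False
So Statement 1 is false.

Statement 2: This is ((H iff Q) xor not P) iff K.

H iff Q = False iff True = False
not P = not False = True
(H iff Q) xor not P = False xor True = True
((H iff Q) xor not P) iff K = True iff True = True
Thus Statement 2 is true.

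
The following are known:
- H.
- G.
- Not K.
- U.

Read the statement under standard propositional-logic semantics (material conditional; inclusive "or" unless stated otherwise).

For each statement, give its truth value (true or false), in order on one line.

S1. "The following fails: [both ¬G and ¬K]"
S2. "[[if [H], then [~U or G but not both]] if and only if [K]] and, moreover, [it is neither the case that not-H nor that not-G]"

S1: Parsed as ~(~G & ~K)

~G = ~T = F
~K = ~F = T
~G & ~K = F & T = F
~(~G & ~K) = ~F = T
Thus S1 is true.

S2: Formalization: ((H -> (~U xor G)) <-> K) & (~H nor ~G)

~U = ~T = F
~U xor G = F xor T = T
H -> (~U xor G) = T -> T = T
(H -> (~U xor G)) <-> K = T <-> F = F
~H = ~T = F
~G = ~T = F
~H nor ~G = F nor F = T
((H -> (~U xor G)) <-> K) & (~H nor ~G) = F & T = F
Thus S2 is false.

S1 true, S2 false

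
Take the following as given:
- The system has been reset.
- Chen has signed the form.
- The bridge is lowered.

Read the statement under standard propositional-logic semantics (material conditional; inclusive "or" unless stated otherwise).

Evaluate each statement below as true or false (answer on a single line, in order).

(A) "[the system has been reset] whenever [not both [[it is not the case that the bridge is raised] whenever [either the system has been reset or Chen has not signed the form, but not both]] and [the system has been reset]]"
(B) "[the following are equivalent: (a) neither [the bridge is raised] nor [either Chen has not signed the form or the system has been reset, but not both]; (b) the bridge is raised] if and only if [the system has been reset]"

Let P = "the system has been reset" (True), W = "Chen has signed the form" (True), Q = "the bridge is raised" (False).

(A): Parsed as (((P xor not W) -> not Q) nand P) -> P

not W = not True = False
P xor not W = True xor False = True
not Q = not False = True
(P xor not W) -> not Q = True -> True = True
((P xor not W) -> not Q) nand P = True nand True = False
(((P xor not W) -> not Q) nand P) -> P = False -> True = True
So (A) is true.

(B): This is ((Q nor (not W xor P)) iff Q) iff P.

not W = not True = False
not W xor P = False xor True = True
Q nor (not W xor P) = False nor True = False
(Q nor (not W xor P)) iff Q = False iff False = True
((Q nor (not W xor P)) iff Q) iff P = True iff True = True
Thus (B) is true.

(A) true / (B) true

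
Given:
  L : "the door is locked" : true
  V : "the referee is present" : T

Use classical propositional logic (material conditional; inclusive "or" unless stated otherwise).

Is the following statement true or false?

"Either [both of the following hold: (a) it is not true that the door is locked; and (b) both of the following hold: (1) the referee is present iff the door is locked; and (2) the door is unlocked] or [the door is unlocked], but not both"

False.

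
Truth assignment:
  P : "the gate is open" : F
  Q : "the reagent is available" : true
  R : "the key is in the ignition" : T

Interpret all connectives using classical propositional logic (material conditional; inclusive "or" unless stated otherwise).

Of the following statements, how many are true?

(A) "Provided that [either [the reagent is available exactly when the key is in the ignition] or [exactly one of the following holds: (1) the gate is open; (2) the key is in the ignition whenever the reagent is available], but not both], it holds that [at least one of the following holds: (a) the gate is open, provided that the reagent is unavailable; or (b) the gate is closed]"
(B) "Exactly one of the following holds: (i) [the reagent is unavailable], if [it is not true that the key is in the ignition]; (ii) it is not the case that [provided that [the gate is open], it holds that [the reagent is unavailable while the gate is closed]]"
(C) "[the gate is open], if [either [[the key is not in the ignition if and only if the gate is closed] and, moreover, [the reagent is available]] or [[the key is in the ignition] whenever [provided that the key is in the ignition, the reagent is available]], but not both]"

(A): In symbols: ((Q <-> R) xor (P xor (Q -> R))) -> ((~Q -> P) | ~P)

Q <-> R = T <-> T = T
Q -> R = T -> T = T
P xor (Q -> R) = F xor T = T
(Q <-> R) xor (P xor (Q -> R)) = T xor T = F
~Q = ~T = F
~Q -> P = F -> F = T
~P = ~F = T
(~Q -> P) | ~P = T | T = T
((Q <-> R) xor (P xor (Q -> R))) -> ((~Q -> P) | ~P) = F -> T = T
Hence (A) is true.

(B): In symbols: (~R -> ~Q) xor ~(P -> (~Q & ~P))

~R = ~T = F
~Q = ~T = F
~R -> ~Q = F -> F = T
~Q = ~T = F
~P = ~F = T
~Q & ~P = F & T = F
P -> (~Q & ~P) = F -> F = T
~(P -> (~Q & ~P)) = ~T = F
(~R -> ~Q) xor ~(P -> (~Q & ~P)) = T xor F = T
Hence (B) is true.

(C): In symbols: (((~R <-> ~P) & Q) xor ((R -> Q) -> R)) -> P

~R = ~T = F
~P = ~F = T
~R <-> ~P = F <-> T = F
(~R <-> ~P) & Q = F & T = F
R -> Q = T -> T = T
(R -> Q) -> R = T -> T = T
((~R <-> ~P) & Q) xor ((R -> Q) -> R) = F xor T = T
(((~R <-> ~P) & Q) xor ((R -> Q) -> R)) -> P = T -> F = F
Thus (C) is false.

2 of the 3 statements are true.

2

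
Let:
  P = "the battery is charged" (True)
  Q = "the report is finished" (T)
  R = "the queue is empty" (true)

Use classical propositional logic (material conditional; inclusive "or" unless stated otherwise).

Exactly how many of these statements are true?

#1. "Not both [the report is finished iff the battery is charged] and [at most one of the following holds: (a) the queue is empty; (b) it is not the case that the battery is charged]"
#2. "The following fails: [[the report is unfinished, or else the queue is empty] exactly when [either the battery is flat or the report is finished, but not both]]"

#1: Formalization: (Q <-> P) nand (R nand ~P)

Q <-> P = T <-> T = T
~P = ~T = F
R nand ~P = T nand F = T
(Q <-> P) nand (R nand ~P) = T nand T = F
Thus #1 is false.

#2: In symbols: ~((~Q | R) <-> (~P xor Q))

~Q = ~T = F
~Q | R = F | T = T
~P = ~T = F
~P xor Q = F xor T = T
(~Q | R) <-> (~P xor Q) = T <-> T = T
~((~Q | R) <-> (~P xor Q)) = ~T = F
Hence #2 is false.

0 of the 2 statements are true (none).

0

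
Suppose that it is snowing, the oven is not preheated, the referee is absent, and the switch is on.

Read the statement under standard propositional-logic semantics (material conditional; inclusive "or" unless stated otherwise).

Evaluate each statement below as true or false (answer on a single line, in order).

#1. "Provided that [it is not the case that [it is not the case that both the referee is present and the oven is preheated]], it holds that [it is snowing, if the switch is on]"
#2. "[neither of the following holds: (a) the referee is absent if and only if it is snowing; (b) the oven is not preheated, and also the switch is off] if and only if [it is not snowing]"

Let P = "the referee is present" (F), W = "the oven is preheated" (F), K = "the switch is on" (T), G = "it is snowing" (T).

#1: Formalization: ~(P nand W) -> (K -> G)

P nand W = F nand F = T
~(P nand W) = ~T = F
K -> G = T -> T = T
~(P nand W) -> (K -> G) = F -> T = T
Thus #1 is true.

#2: Parsed as ((~P <-> G) nor (~W & ~K)) <-> ~G

~P = ~F = T
~P <-> G = T <-> T = T
~W = ~F = T
~K = ~T = F
~W & ~K = T & F = F
(~P <-> G) nor (~W & ~K) = T nor F = F
~G = ~T = F
((~P <-> G) nor (~W & ~K)) <-> ~G = F <-> F = T
Hence #2 is true.

#1 T; #2 T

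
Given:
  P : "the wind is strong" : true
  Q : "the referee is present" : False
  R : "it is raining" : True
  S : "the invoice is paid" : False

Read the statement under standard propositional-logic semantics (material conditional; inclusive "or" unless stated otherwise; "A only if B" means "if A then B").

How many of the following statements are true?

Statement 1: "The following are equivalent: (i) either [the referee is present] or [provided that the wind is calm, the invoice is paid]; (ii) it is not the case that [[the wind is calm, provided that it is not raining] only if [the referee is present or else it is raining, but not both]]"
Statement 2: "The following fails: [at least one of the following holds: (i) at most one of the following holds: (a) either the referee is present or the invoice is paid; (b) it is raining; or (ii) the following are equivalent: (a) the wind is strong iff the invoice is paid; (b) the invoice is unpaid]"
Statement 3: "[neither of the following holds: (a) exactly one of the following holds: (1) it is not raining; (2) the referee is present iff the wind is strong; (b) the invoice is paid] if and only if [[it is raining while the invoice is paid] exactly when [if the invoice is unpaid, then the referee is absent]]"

Statement 1: This is (Q ∨ (¬P → S)) ↔ ¬((¬R → ¬P) → (Q ⊕ R)).

¬P = ¬T = F
¬P → S = F → F = T
Q ∨ (¬P → S) = F ∨ T = T
¬R = ¬T = F
¬P = ¬T = F
¬R → ¬P = F → F = T
Q ⊕ R = F ⊕ T = T
(¬R → ¬P) → (Q ⊕ R) = T → T = T
¬((¬R → ¬P) → (Q ⊕ R)) = ¬T = F
(Q ∨ (¬P → S)) ↔ ¬((¬R → ¬P) → (Q ⊕ R)) = T ↔ F = F
Thus Statement 1 is false.

Statement 2: Formalization: ¬(((Q ∨ S) ↑ R) ∨ ((P ↔ S) ↔ ¬S))

Q ∨ S = F ∨ F = F
(Q ∨ S) ↑ R = F ↑ T = T
P ↔ S = T ↔ F = F
¬S = ¬F = T
(P ↔ S) ↔ ¬S = F ↔ T = F
((Q ∨ S) ↑ R) ∨ ((P ↔ S) ↔ ¬S) = T ∨ F = T
¬(((Q ∨ S) ↑ R) ∨ ((P ↔ S) ↔ ¬S)) = ¬T = F
Hence Statement 2 is false.

Statement 3: This is ((¬R ⊕ (Q ↔ P)) ↓ S) ↔ ((R ∧ S) ↔ (¬S → ¬Q)).

¬R = ¬T = F
Q ↔ P = F ↔ T = F
¬R ⊕ (Q ↔ P) = F ⊕ F = F
(¬R ⊕ (Q ↔ P)) ↓ S = F ↓ F = T
R ∧ S = T ∧ F = F
¬S = ¬F = T
¬Q = ¬F = T
¬S → ¬Q = T → T = T
(R ∧ S) ↔ (¬S → ¬Q) = F ↔ T = F
((¬R ⊕ (Q ↔ P)) ↓ S) ↔ ((R ∧ S) ↔ (¬S → ¬Q)) = T ↔ F = F
So Statement 3 is false.

Count: 0.

0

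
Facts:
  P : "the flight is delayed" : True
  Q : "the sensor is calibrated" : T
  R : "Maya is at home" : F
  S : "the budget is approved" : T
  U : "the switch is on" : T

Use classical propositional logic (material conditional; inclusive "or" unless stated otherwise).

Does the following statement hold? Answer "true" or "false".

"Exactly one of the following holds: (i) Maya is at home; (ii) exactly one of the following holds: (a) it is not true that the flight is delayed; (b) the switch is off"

This is R xor (~P xor ~U).

~P = ~T = F
~U = ~T = F
~P xor ~U = F xor F = F
R xor (~P xor ~U) = F xor F = F

false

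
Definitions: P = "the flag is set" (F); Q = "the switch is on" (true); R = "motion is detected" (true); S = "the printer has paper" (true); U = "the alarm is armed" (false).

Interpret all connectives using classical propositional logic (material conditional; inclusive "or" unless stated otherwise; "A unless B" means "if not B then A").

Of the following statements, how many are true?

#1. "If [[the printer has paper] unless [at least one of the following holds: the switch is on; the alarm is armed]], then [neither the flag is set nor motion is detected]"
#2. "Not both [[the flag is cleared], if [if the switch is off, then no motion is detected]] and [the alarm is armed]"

#1: This is (S | (Q | U)) -> (P nor R).

Q | U = T | F = T
S | (Q | U) = T | T = T
P nor R = F nor T = F
(S | (Q | U)) -> (P nor R) = T -> F = F
So #1 is false.

#2: This is ((~Q -> ~R) -> ~P) nand U.

~Q = ~T = F
~R = ~T = F
~Q -> ~R = F -> F = T
~P = ~F = T
(~Q -> ~R) -> ~P = T -> T = T
((~Q -> ~R) -> ~P) nand U = T nand F = T
Thus #2 is true.

True statements: 1 (#2).

1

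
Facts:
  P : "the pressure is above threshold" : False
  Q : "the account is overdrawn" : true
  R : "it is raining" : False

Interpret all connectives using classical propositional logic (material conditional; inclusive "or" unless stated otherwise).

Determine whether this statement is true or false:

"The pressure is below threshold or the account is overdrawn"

true

Formalization: not P or Q

not P = not False = True
not P or Q = True or True = True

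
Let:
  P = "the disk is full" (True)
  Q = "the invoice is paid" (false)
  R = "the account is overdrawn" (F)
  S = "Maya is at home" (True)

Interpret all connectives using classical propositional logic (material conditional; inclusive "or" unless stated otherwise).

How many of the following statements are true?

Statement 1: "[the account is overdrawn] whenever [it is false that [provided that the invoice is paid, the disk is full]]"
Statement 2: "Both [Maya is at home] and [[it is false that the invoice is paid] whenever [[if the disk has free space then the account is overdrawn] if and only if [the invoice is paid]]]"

2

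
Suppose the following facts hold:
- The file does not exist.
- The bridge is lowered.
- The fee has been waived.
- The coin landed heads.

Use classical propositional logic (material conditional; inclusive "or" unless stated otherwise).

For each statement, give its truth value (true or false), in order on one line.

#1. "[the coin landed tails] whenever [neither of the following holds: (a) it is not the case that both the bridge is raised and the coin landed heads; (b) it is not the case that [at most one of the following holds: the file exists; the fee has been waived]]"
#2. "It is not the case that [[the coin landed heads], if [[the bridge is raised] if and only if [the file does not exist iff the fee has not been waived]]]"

Let N = "the bridge is raised" (F), U = "the coin landed heads" (T), M = "the file exists" (F), D = "the fee has been waived" (T).

#1: Parsed as ((N ↑ U) ↓ ¬(M ↑ D)) → ¬U

N ↑ U = F ↑ T = T
M ↑ D = F ↑ T = T
¬(M ↑ D) = ¬T = F
(N ↑ U) ↓ ¬(M ↑ D) = T ↓ F = F
¬U = ¬T = F
((N ↑ U) ↓ ¬(M ↑ D)) → ¬U = F → F = T
So #1 is true.

#2: Formalization: ¬((N ↔ (¬M ↔ ¬D)) → U)

¬M = ¬F = T
¬D = ¬T = F
¬M ↔ ¬D = T ↔ F = F
N ↔ (¬M ↔ ¬D) = F ↔ F = T
(N ↔ (¬M ↔ ¬D)) → U = T → T = T
¬((N ↔ (¬M ↔ ¬D)) → U) = ¬T = F
Thus #2 is false.

#1 True; #2 False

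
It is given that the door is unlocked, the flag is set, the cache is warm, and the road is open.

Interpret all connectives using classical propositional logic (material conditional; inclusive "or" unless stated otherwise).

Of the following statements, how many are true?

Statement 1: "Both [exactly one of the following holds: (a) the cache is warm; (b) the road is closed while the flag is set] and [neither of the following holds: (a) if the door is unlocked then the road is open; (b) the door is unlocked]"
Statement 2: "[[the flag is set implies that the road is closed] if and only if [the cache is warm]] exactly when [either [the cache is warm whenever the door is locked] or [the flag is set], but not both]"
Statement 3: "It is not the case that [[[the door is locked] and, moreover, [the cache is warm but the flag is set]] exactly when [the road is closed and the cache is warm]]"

1

Let H = "the cache is warm" (T), P = "the road is closed" (F), D = "the flag is set" (T), K = "the door is locked" (F).

Statement 1: In symbols: (H ⊕ (P ∧ D)) ∧ ((¬K → ¬P) ↓ ¬K)

P ∧ D = F ∧ T = F
H ⊕ (P ∧ D) = T ⊕ F = T
¬K = ¬F = T
¬P = ¬F = T
¬K → ¬P = T → T = T
¬K = ¬F = T
(¬K → ¬P) ↓ ¬K = T ↓ T = F
(H ⊕ (P ∧ D)) ∧ ((¬K → ¬P) ↓ ¬K) = T ∧ F = F
So Statement 1 is false.

Statement 2: This is ((D → P) ↔ H) ↔ ((K → H) ⊕ D).

D → P = T → F = F
(D → P) ↔ H = F ↔ T = F
K → H = F → T = T
(K → H) ⊕ D = T ⊕ T = F
((D → P) ↔ H) ↔ ((K → H) ⊕ D) = F ↔ F = T
Thus Statement 2 is true.

Statement 3: Parsed as ¬((K ∧ (H ∧ D)) ↔ (P ∧ H))

H ∧ D = T ∧ T = T
K ∧ (H ∧ D) = F ∧ T = F
P ∧ H = F ∧ T = F
(K ∧ (H ∧ D)) ↔ (P ∧ H) = F ↔ F = T
¬((K ∧ (H ∧ D)) ↔ (P ∧ H)) = ¬T = F
Thus Statement 3 is false.

1 of the 3 statements is true (Statement 2).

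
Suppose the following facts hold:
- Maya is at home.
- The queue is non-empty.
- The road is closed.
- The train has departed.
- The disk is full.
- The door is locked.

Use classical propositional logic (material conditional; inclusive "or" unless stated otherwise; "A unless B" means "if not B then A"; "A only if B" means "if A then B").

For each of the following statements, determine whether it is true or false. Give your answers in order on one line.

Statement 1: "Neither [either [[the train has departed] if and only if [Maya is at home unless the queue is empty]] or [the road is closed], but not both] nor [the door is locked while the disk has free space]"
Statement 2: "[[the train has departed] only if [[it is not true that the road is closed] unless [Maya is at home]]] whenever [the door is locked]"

Statement 1 true / Statement 2 true

Let M = "the train has departed" (T), K = "Maya is at home" (T), D = "the queue is empty" (F), G = "the road is closed" (T), H = "the door is locked" (T), V = "the disk is full" (T).

Statement 1: Formalization: ((M ↔ (K ∨ D)) ⊕ G) ↓ (H ∧ ¬V)

K ∨ D = T ∨ F = T
M ↔ (K ∨ D) = T ↔ T = T
(M ↔ (K ∨ D)) ⊕ G = T ⊕ T = F
¬V = ¬T = F
H ∧ ¬V = T ∧ F = F
((M ↔ (K ∨ D)) ⊕ G) ↓ (H ∧ ¬V) = F ↓ F = T
Hence Statement 1 is true.

Statement 2: This is H → (M → (¬G ∨ K)).

¬G = ¬T = F
¬G ∨ K = F ∨ T = T
M → (¬G ∨ K) = T → T = T
H → (M → (¬G ∨ K)) = T → T = T
So Statement 2 is true.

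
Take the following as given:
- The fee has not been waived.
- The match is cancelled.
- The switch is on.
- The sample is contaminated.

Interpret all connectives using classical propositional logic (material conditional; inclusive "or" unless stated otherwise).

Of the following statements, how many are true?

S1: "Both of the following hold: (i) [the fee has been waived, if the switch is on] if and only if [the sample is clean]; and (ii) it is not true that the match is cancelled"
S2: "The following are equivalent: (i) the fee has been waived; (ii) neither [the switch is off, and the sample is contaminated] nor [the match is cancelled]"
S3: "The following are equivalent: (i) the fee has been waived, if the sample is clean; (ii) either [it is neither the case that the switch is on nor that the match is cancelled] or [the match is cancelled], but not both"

2

Let R = "the switch is on" (T), P = "the fee has been waived" (F), S = "the sample is contaminated" (T), Q = "the match is cancelled" (T).

S1: Formalization: ((R → P) ↔ ¬S) ∧ ¬Q

R → P = T → F = F
¬S = ¬T = F
(R → P) ↔ ¬S = F ↔ F = T
¬Q = ¬T = F
((R → P) ↔ ¬S) ∧ ¬Q = T ∧ F = F
So S1 is false.

S2: Parsed as P ↔ ((¬R ∧ S) ↓ Q)

¬R = ¬T = F
¬R ∧ S = F ∧ T = F
(¬R ∧ S) ↓ Q = F ↓ T = F
P ↔ ((¬R ∧ S) ↓ Q) = F ↔ F = T
Thus S2 is true.

S3: This is (¬S → P) ↔ ((R ↓ Q) ⊕ Q).

¬S = ¬T = F
¬S → P = F → F = T
R ↓ Q = T ↓ T = F
(R ↓ Q) ⊕ Q = F ⊕ T = T
(¬S → P) ↔ ((R ↓ Q) ⊕ Q) = T ↔ T = T
Thus S3 is true.

True statements: 2 (S2, S3).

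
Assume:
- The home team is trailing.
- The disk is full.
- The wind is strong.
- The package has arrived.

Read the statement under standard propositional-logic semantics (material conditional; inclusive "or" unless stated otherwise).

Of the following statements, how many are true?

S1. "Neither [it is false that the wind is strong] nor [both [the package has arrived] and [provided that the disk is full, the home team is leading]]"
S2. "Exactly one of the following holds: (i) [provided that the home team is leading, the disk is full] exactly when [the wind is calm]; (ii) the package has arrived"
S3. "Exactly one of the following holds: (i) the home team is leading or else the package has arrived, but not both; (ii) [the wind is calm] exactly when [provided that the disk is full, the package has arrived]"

3

Let R = "the wind is strong" (T), S = "the package has arrived" (T), Q = "the disk is full" (T), P = "the home team is leading" (F).

S1: Formalization: ¬R ↓ (S ∧ (Q → P))

¬R = ¬T = F
Q → P = T → F = F
S ∧ (Q → P) = T ∧ F = F
¬R ↓ (S ∧ (Q → P)) = F ↓ F = T
Thus S1 is true.

S2: In symbols: ((P → Q) ↔ ¬R) ⊕ S

P → Q = F → T = T
¬R = ¬T = F
(P → Q) ↔ ¬R = T ↔ F = F
((P → Q) ↔ ¬R) ⊕ S = F ⊕ T = T
Thus S2 is true.

S3: Formalization: (P ⊕ S) ⊕ (¬R ↔ (Q → S))

P ⊕ S = F ⊕ T = T
¬R = ¬T = F
Q → S = T → T = T
¬R ↔ (Q → S) = F ↔ T = F
(P ⊕ S) ⊕ (¬R ↔ (Q → S)) = T ⊕ F = T
Thus S3 is true.

True statements: 3 (S1, S2, S3).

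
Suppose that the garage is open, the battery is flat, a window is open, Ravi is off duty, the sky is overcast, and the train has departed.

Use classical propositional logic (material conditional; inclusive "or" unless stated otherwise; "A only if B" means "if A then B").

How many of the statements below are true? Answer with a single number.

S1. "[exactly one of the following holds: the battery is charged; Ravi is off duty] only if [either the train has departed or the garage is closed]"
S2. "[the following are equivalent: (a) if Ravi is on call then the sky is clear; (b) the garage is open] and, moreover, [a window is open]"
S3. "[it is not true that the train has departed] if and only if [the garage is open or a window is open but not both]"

3

Let G = "the battery is charged" (False), P = "Ravi is on call" (False), L = "the train has departed" (True), K = "the garage is closed" (False), U = "the sky is overcast" (True), W = "a window is open" (True).

S1: Formalization: (G xor not P) -> (L or K)

not P = not False = True
G xor not P = False xor True = True
L or K = True or False = True
(G xor not P) -> (L or K) = True -> True = True
So S1 is true.

S2: This is ((P -> not U) iff not K) and W.

not U = not True = False
P -> not U = False -> False = True
not K = not False = True
(P -> not U) iff not K = True iff True = True
((P -> not U) iff not K) and W = True and True = True
Thus S2 is true.

S3: Parsed as not L iff (not K xor W)

not L = not True = False
not K = not False = True
not K xor W = True xor True = False
not L iff (not K xor W) = False iff False = True
Thus S3 is true.

Count: 3.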